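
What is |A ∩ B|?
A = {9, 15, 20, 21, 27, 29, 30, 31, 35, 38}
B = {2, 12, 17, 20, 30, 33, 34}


Set A = {9, 15, 20, 21, 27, 29, 30, 31, 35, 38}
Set B = {2, 12, 17, 20, 30, 33, 34}
A ∩ B = {20, 30}
|A ∩ B| = 2

2


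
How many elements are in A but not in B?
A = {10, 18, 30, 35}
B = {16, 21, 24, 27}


Set A = {10, 18, 30, 35}
Set B = {16, 21, 24, 27}
A \ B = {10, 18, 30, 35}
|A \ B| = 4

4


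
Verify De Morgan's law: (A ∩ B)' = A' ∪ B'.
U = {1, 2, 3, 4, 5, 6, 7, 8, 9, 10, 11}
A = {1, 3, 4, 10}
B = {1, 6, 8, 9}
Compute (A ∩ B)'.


U = {1, 2, 3, 4, 5, 6, 7, 8, 9, 10, 11}
A = {1, 3, 4, 10}, B = {1, 6, 8, 9}
A ∩ B = {1}
(A ∩ B)' = U \ (A ∩ B) = {2, 3, 4, 5, 6, 7, 8, 9, 10, 11}
Verification via A' ∪ B': A' = {2, 5, 6, 7, 8, 9, 11}, B' = {2, 3, 4, 5, 7, 10, 11}
A' ∪ B' = {2, 3, 4, 5, 6, 7, 8, 9, 10, 11} ✓

{2, 3, 4, 5, 6, 7, 8, 9, 10, 11}


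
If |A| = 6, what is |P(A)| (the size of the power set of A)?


The set has 6 elements.
The power set contains all possible subsets.
|P(A)| = 2^|A| = 2^6 = 64

64


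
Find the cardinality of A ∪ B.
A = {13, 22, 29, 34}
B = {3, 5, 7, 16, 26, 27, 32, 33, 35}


Set A = {13, 22, 29, 34}, |A| = 4
Set B = {3, 5, 7, 16, 26, 27, 32, 33, 35}, |B| = 9
A ∩ B = {}, |A ∩ B| = 0
|A ∪ B| = |A| + |B| - |A ∩ B| = 4 + 9 - 0 = 13

13


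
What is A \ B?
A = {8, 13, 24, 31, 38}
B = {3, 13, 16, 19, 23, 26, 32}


Set A = {8, 13, 24, 31, 38}
Set B = {3, 13, 16, 19, 23, 26, 32}
A \ B includes elements in A that are not in B.
Check each element of A:
8 (not in B, keep), 13 (in B, remove), 24 (not in B, keep), 31 (not in B, keep), 38 (not in B, keep)
A \ B = {8, 24, 31, 38}

{8, 24, 31, 38}


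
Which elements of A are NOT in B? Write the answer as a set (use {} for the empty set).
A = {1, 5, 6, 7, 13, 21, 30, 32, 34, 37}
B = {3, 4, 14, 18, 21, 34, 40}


Set A = {1, 5, 6, 7, 13, 21, 30, 32, 34, 37}
Set B = {3, 4, 14, 18, 21, 34, 40}
Check each element of A against B:
1 ∉ B (include), 5 ∉ B (include), 6 ∉ B (include), 7 ∉ B (include), 13 ∉ B (include), 21 ∈ B, 30 ∉ B (include), 32 ∉ B (include), 34 ∈ B, 37 ∉ B (include)
Elements of A not in B: {1, 5, 6, 7, 13, 30, 32, 37}

{1, 5, 6, 7, 13, 30, 32, 37}


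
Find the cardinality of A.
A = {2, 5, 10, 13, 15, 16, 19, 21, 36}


Set A = {2, 5, 10, 13, 15, 16, 19, 21, 36}
Listing elements: 2, 5, 10, 13, 15, 16, 19, 21, 36
Counting: 9 elements
|A| = 9

9


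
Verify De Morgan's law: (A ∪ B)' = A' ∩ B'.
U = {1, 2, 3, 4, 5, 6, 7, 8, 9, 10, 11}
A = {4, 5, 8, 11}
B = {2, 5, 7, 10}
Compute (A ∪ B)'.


U = {1, 2, 3, 4, 5, 6, 7, 8, 9, 10, 11}
A = {4, 5, 8, 11}, B = {2, 5, 7, 10}
A ∪ B = {2, 4, 5, 7, 8, 10, 11}
(A ∪ B)' = U \ (A ∪ B) = {1, 3, 6, 9}
Verification via A' ∩ B': A' = {1, 2, 3, 6, 7, 9, 10}, B' = {1, 3, 4, 6, 8, 9, 11}
A' ∩ B' = {1, 3, 6, 9} ✓

{1, 3, 6, 9}


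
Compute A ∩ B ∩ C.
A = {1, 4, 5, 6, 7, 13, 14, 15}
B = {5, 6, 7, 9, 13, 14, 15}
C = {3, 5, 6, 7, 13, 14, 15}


Set A = {1, 4, 5, 6, 7, 13, 14, 15}
Set B = {5, 6, 7, 9, 13, 14, 15}
Set C = {3, 5, 6, 7, 13, 14, 15}
First, A ∩ B = {5, 6, 7, 13, 14, 15}
Then, (A ∩ B) ∩ C = {5, 6, 7, 13, 14, 15}

{5, 6, 7, 13, 14, 15}


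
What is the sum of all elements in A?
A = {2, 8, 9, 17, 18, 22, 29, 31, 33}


Set A = {2, 8, 9, 17, 18, 22, 29, 31, 33}
Sum = 2 + 8 + 9 + 17 + 18 + 22 + 29 + 31 + 33 = 169

169


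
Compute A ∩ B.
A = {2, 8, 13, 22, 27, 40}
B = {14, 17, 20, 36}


Set A = {2, 8, 13, 22, 27, 40}
Set B = {14, 17, 20, 36}
A ∩ B includes only elements in both sets.
Check each element of A against B:
2 ✗, 8 ✗, 13 ✗, 22 ✗, 27 ✗, 40 ✗
A ∩ B = {}

{}


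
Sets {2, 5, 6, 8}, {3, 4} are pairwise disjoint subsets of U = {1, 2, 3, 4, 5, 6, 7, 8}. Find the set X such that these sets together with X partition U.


U = {1, 2, 3, 4, 5, 6, 7, 8}
Shown blocks: {2, 5, 6, 8}, {3, 4}
A partition's blocks are pairwise disjoint and cover U, so the missing block = U \ (union of shown blocks).
Union of shown blocks: {2, 3, 4, 5, 6, 8}
Missing block = U \ (union) = {1, 7}

{1, 7}


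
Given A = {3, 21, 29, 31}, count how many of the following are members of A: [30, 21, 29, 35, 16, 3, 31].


Set A = {3, 21, 29, 31}
Candidates: [30, 21, 29, 35, 16, 3, 31]
Check each candidate:
30 ∉ A, 21 ∈ A, 29 ∈ A, 35 ∉ A, 16 ∉ A, 3 ∈ A, 31 ∈ A
Count of candidates in A: 4

4


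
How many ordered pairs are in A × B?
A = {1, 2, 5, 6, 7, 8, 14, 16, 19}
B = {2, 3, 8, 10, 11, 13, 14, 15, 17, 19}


Set A = {1, 2, 5, 6, 7, 8, 14, 16, 19} has 9 elements.
Set B = {2, 3, 8, 10, 11, 13, 14, 15, 17, 19} has 10 elements.
|A × B| = |A| × |B| = 9 × 10 = 90

90


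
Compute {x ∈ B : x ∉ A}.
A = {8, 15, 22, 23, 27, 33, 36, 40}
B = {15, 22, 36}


Set A = {8, 15, 22, 23, 27, 33, 36, 40}
Set B = {15, 22, 36}
Check each element of B against A:
15 ∈ A, 22 ∈ A, 36 ∈ A
Elements of B not in A: {}

{}


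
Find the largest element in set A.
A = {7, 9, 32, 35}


Set A = {7, 9, 32, 35}
Elements in ascending order: 7, 9, 32, 35
The largest element is 35.

35


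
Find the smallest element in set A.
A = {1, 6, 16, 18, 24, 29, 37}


Set A = {1, 6, 16, 18, 24, 29, 37}
Elements in ascending order: 1, 6, 16, 18, 24, 29, 37
The smallest element is 1.

1


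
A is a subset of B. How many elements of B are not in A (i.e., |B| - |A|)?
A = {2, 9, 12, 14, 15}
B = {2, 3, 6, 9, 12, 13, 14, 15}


Set A = {2, 9, 12, 14, 15}, |A| = 5
Set B = {2, 3, 6, 9, 12, 13, 14, 15}, |B| = 8
Since A ⊆ B: B \ A = {3, 6, 13}
|B| - |A| = 8 - 5 = 3

3


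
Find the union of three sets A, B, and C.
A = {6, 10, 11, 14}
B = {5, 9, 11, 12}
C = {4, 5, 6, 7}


Set A = {6, 10, 11, 14}
Set B = {5, 9, 11, 12}
Set C = {4, 5, 6, 7}
First, A ∪ B = {5, 6, 9, 10, 11, 12, 14}
Then, (A ∪ B) ∪ C = {4, 5, 6, 7, 9, 10, 11, 12, 14}

{4, 5, 6, 7, 9, 10, 11, 12, 14}


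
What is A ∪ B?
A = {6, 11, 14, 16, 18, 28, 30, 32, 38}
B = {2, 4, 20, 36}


Set A = {6, 11, 14, 16, 18, 28, 30, 32, 38}
Set B = {2, 4, 20, 36}
A ∪ B includes all elements in either set.
Elements from A: {6, 11, 14, 16, 18, 28, 30, 32, 38}
Elements from B not already included: {2, 4, 20, 36}
A ∪ B = {2, 4, 6, 11, 14, 16, 18, 20, 28, 30, 32, 36, 38}

{2, 4, 6, 11, 14, 16, 18, 20, 28, 30, 32, 36, 38}


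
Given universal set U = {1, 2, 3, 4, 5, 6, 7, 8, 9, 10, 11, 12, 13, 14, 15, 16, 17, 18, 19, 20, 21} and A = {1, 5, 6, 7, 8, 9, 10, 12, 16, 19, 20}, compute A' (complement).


Universal set U = {1, 2, 3, 4, 5, 6, 7, 8, 9, 10, 11, 12, 13, 14, 15, 16, 17, 18, 19, 20, 21}
Set A = {1, 5, 6, 7, 8, 9, 10, 12, 16, 19, 20}
A' = U \ A = elements in U but not in A
Checking each element of U:
1 (in A, exclude), 2 (not in A, include), 3 (not in A, include), 4 (not in A, include), 5 (in A, exclude), 6 (in A, exclude), 7 (in A, exclude), 8 (in A, exclude), 9 (in A, exclude), 10 (in A, exclude), 11 (not in A, include), 12 (in A, exclude), 13 (not in A, include), 14 (not in A, include), 15 (not in A, include), 16 (in A, exclude), 17 (not in A, include), 18 (not in A, include), 19 (in A, exclude), 20 (in A, exclude), 21 (not in A, include)
A' = {2, 3, 4, 11, 13, 14, 15, 17, 18, 21}

{2, 3, 4, 11, 13, 14, 15, 17, 18, 21}


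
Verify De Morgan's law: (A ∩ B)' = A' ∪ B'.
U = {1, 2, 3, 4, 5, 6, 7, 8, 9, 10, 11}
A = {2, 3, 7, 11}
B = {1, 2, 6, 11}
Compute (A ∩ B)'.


U = {1, 2, 3, 4, 5, 6, 7, 8, 9, 10, 11}
A = {2, 3, 7, 11}, B = {1, 2, 6, 11}
A ∩ B = {2, 11}
(A ∩ B)' = U \ (A ∩ B) = {1, 3, 4, 5, 6, 7, 8, 9, 10}
Verification via A' ∪ B': A' = {1, 4, 5, 6, 8, 9, 10}, B' = {3, 4, 5, 7, 8, 9, 10}
A' ∪ B' = {1, 3, 4, 5, 6, 7, 8, 9, 10} ✓

{1, 3, 4, 5, 6, 7, 8, 9, 10}


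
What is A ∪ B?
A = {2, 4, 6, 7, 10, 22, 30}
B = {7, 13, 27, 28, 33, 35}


Set A = {2, 4, 6, 7, 10, 22, 30}
Set B = {7, 13, 27, 28, 33, 35}
A ∪ B includes all elements in either set.
Elements from A: {2, 4, 6, 7, 10, 22, 30}
Elements from B not already included: {13, 27, 28, 33, 35}
A ∪ B = {2, 4, 6, 7, 10, 13, 22, 27, 28, 30, 33, 35}

{2, 4, 6, 7, 10, 13, 22, 27, 28, 30, 33, 35}


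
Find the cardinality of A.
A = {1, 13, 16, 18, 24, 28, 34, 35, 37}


Set A = {1, 13, 16, 18, 24, 28, 34, 35, 37}
Listing elements: 1, 13, 16, 18, 24, 28, 34, 35, 37
Counting: 9 elements
|A| = 9

9


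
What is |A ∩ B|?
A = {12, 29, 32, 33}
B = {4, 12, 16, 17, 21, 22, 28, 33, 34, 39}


Set A = {12, 29, 32, 33}
Set B = {4, 12, 16, 17, 21, 22, 28, 33, 34, 39}
A ∩ B = {12, 33}
|A ∩ B| = 2

2


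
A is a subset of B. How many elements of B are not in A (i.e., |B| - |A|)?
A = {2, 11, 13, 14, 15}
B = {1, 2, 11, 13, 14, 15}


Set A = {2, 11, 13, 14, 15}, |A| = 5
Set B = {1, 2, 11, 13, 14, 15}, |B| = 6
Since A ⊆ B: B \ A = {1}
|B| - |A| = 6 - 5 = 1

1


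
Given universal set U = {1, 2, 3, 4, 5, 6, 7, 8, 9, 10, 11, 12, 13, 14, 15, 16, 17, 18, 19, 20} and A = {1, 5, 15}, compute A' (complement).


Universal set U = {1, 2, 3, 4, 5, 6, 7, 8, 9, 10, 11, 12, 13, 14, 15, 16, 17, 18, 19, 20}
Set A = {1, 5, 15}
A' = U \ A = elements in U but not in A
Checking each element of U:
1 (in A, exclude), 2 (not in A, include), 3 (not in A, include), 4 (not in A, include), 5 (in A, exclude), 6 (not in A, include), 7 (not in A, include), 8 (not in A, include), 9 (not in A, include), 10 (not in A, include), 11 (not in A, include), 12 (not in A, include), 13 (not in A, include), 14 (not in A, include), 15 (in A, exclude), 16 (not in A, include), 17 (not in A, include), 18 (not in A, include), 19 (not in A, include), 20 (not in A, include)
A' = {2, 3, 4, 6, 7, 8, 9, 10, 11, 12, 13, 14, 16, 17, 18, 19, 20}

{2, 3, 4, 6, 7, 8, 9, 10, 11, 12, 13, 14, 16, 17, 18, 19, 20}


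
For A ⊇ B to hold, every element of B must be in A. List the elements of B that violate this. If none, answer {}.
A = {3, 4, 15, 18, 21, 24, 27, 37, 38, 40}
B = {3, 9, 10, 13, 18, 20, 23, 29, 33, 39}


Set A = {3, 4, 15, 18, 21, 24, 27, 37, 38, 40}
Set B = {3, 9, 10, 13, 18, 20, 23, 29, 33, 39}
Check each element of B against A:
3 ∈ A, 9 ∉ A (include), 10 ∉ A (include), 13 ∉ A (include), 18 ∈ A, 20 ∉ A (include), 23 ∉ A (include), 29 ∉ A (include), 33 ∉ A (include), 39 ∉ A (include)
Elements of B not in A: {9, 10, 13, 20, 23, 29, 33, 39}

{9, 10, 13, 20, 23, 29, 33, 39}


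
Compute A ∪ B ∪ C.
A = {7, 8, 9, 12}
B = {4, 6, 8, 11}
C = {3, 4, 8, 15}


Set A = {7, 8, 9, 12}
Set B = {4, 6, 8, 11}
Set C = {3, 4, 8, 15}
First, A ∪ B = {4, 6, 7, 8, 9, 11, 12}
Then, (A ∪ B) ∪ C = {3, 4, 6, 7, 8, 9, 11, 12, 15}

{3, 4, 6, 7, 8, 9, 11, 12, 15}


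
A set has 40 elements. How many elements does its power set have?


The set has 40 elements.
The power set contains all possible subsets.
|P(A)| = 2^|A| = 2^40 = 1099511627776

1099511627776


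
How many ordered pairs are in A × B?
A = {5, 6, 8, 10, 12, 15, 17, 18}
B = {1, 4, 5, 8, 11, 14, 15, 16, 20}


Set A = {5, 6, 8, 10, 12, 15, 17, 18} has 8 elements.
Set B = {1, 4, 5, 8, 11, 14, 15, 16, 20} has 9 elements.
|A × B| = |A| × |B| = 8 × 9 = 72

72


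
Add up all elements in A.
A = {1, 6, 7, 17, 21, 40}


Set A = {1, 6, 7, 17, 21, 40}
Sum = 1 + 6 + 7 + 17 + 21 + 40 = 92

92


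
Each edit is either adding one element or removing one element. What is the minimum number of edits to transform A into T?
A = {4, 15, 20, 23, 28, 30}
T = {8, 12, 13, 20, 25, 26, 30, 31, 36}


Set A = {4, 15, 20, 23, 28, 30}
Set T = {8, 12, 13, 20, 25, 26, 30, 31, 36}
Elements to remove from A (in A, not in T): {4, 15, 23, 28} → 4 removals
Elements to add to A (in T, not in A): {8, 12, 13, 25, 26, 31, 36} → 7 additions
Total edits = 4 + 7 = 11

11


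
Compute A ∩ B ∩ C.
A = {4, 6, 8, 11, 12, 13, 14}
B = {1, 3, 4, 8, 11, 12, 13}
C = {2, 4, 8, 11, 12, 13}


Set A = {4, 6, 8, 11, 12, 13, 14}
Set B = {1, 3, 4, 8, 11, 12, 13}
Set C = {2, 4, 8, 11, 12, 13}
First, A ∩ B = {4, 8, 11, 12, 13}
Then, (A ∩ B) ∩ C = {4, 8, 11, 12, 13}

{4, 8, 11, 12, 13}


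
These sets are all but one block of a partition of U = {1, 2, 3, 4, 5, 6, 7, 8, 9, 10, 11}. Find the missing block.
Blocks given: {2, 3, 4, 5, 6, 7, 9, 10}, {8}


U = {1, 2, 3, 4, 5, 6, 7, 8, 9, 10, 11}
Shown blocks: {2, 3, 4, 5, 6, 7, 9, 10}, {8}
A partition's blocks are pairwise disjoint and cover U, so the missing block = U \ (union of shown blocks).
Union of shown blocks: {2, 3, 4, 5, 6, 7, 8, 9, 10}
Missing block = U \ (union) = {1, 11}

{1, 11}


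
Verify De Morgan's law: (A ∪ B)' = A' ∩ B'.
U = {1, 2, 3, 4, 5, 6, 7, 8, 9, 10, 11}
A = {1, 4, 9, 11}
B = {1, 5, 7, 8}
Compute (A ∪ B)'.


U = {1, 2, 3, 4, 5, 6, 7, 8, 9, 10, 11}
A = {1, 4, 9, 11}, B = {1, 5, 7, 8}
A ∪ B = {1, 4, 5, 7, 8, 9, 11}
(A ∪ B)' = U \ (A ∪ B) = {2, 3, 6, 10}
Verification via A' ∩ B': A' = {2, 3, 5, 6, 7, 8, 10}, B' = {2, 3, 4, 6, 9, 10, 11}
A' ∩ B' = {2, 3, 6, 10} ✓

{2, 3, 6, 10}


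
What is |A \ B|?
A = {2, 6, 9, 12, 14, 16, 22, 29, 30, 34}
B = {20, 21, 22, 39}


Set A = {2, 6, 9, 12, 14, 16, 22, 29, 30, 34}
Set B = {20, 21, 22, 39}
A \ B = {2, 6, 9, 12, 14, 16, 29, 30, 34}
|A \ B| = 9

9


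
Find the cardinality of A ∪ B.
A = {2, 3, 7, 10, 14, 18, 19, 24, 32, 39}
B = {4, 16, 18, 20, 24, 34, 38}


Set A = {2, 3, 7, 10, 14, 18, 19, 24, 32, 39}, |A| = 10
Set B = {4, 16, 18, 20, 24, 34, 38}, |B| = 7
A ∩ B = {18, 24}, |A ∩ B| = 2
|A ∪ B| = |A| + |B| - |A ∩ B| = 10 + 7 - 2 = 15

15


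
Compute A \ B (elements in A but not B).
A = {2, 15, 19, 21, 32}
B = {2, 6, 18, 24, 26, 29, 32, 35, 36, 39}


Set A = {2, 15, 19, 21, 32}
Set B = {2, 6, 18, 24, 26, 29, 32, 35, 36, 39}
A \ B includes elements in A that are not in B.
Check each element of A:
2 (in B, remove), 15 (not in B, keep), 19 (not in B, keep), 21 (not in B, keep), 32 (in B, remove)
A \ B = {15, 19, 21}

{15, 19, 21}


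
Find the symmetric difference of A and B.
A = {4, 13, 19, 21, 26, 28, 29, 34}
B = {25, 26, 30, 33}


Set A = {4, 13, 19, 21, 26, 28, 29, 34}
Set B = {25, 26, 30, 33}
A △ B = (A \ B) ∪ (B \ A)
Elements in A but not B: {4, 13, 19, 21, 28, 29, 34}
Elements in B but not A: {25, 30, 33}
A △ B = {4, 13, 19, 21, 25, 28, 29, 30, 33, 34}

{4, 13, 19, 21, 25, 28, 29, 30, 33, 34}


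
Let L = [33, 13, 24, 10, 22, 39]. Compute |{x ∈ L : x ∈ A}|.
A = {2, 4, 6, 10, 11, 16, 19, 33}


Set A = {2, 4, 6, 10, 11, 16, 19, 33}
Candidates: [33, 13, 24, 10, 22, 39]
Check each candidate:
33 ∈ A, 13 ∉ A, 24 ∉ A, 10 ∈ A, 22 ∉ A, 39 ∉ A
Count of candidates in A: 2

2


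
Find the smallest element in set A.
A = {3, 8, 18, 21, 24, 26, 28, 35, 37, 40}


Set A = {3, 8, 18, 21, 24, 26, 28, 35, 37, 40}
Elements in ascending order: 3, 8, 18, 21, 24, 26, 28, 35, 37, 40
The smallest element is 3.

3


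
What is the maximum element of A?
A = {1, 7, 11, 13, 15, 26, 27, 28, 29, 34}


Set A = {1, 7, 11, 13, 15, 26, 27, 28, 29, 34}
Elements in ascending order: 1, 7, 11, 13, 15, 26, 27, 28, 29, 34
The largest element is 34.

34


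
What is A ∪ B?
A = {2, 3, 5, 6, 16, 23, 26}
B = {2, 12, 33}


Set A = {2, 3, 5, 6, 16, 23, 26}
Set B = {2, 12, 33}
A ∪ B includes all elements in either set.
Elements from A: {2, 3, 5, 6, 16, 23, 26}
Elements from B not already included: {12, 33}
A ∪ B = {2, 3, 5, 6, 12, 16, 23, 26, 33}

{2, 3, 5, 6, 12, 16, 23, 26, 33}


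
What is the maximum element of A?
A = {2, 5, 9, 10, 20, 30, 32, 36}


Set A = {2, 5, 9, 10, 20, 30, 32, 36}
Elements in ascending order: 2, 5, 9, 10, 20, 30, 32, 36
The largest element is 36.

36


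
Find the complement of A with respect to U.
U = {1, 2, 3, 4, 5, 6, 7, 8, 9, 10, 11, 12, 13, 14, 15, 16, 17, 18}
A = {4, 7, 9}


Universal set U = {1, 2, 3, 4, 5, 6, 7, 8, 9, 10, 11, 12, 13, 14, 15, 16, 17, 18}
Set A = {4, 7, 9}
A' = U \ A = elements in U but not in A
Checking each element of U:
1 (not in A, include), 2 (not in A, include), 3 (not in A, include), 4 (in A, exclude), 5 (not in A, include), 6 (not in A, include), 7 (in A, exclude), 8 (not in A, include), 9 (in A, exclude), 10 (not in A, include), 11 (not in A, include), 12 (not in A, include), 13 (not in A, include), 14 (not in A, include), 15 (not in A, include), 16 (not in A, include), 17 (not in A, include), 18 (not in A, include)
A' = {1, 2, 3, 5, 6, 8, 10, 11, 12, 13, 14, 15, 16, 17, 18}

{1, 2, 3, 5, 6, 8, 10, 11, 12, 13, 14, 15, 16, 17, 18}


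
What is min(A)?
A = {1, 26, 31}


Set A = {1, 26, 31}
Elements in ascending order: 1, 26, 31
The smallest element is 1.

1


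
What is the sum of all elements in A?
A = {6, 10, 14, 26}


Set A = {6, 10, 14, 26}
Sum = 6 + 10 + 14 + 26 = 56

56


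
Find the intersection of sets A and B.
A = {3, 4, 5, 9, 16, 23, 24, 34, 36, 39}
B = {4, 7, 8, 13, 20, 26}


Set A = {3, 4, 5, 9, 16, 23, 24, 34, 36, 39}
Set B = {4, 7, 8, 13, 20, 26}
A ∩ B includes only elements in both sets.
Check each element of A against B:
3 ✗, 4 ✓, 5 ✗, 9 ✗, 16 ✗, 23 ✗, 24 ✗, 34 ✗, 36 ✗, 39 ✗
A ∩ B = {4}

{4}


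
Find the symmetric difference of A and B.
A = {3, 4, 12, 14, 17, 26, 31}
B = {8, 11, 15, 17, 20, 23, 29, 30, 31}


Set A = {3, 4, 12, 14, 17, 26, 31}
Set B = {8, 11, 15, 17, 20, 23, 29, 30, 31}
A △ B = (A \ B) ∪ (B \ A)
Elements in A but not B: {3, 4, 12, 14, 26}
Elements in B but not A: {8, 11, 15, 20, 23, 29, 30}
A △ B = {3, 4, 8, 11, 12, 14, 15, 20, 23, 26, 29, 30}

{3, 4, 8, 11, 12, 14, 15, 20, 23, 26, 29, 30}


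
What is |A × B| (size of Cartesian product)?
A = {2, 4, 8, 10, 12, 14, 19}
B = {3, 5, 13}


Set A = {2, 4, 8, 10, 12, 14, 19} has 7 elements.
Set B = {3, 5, 13} has 3 elements.
|A × B| = |A| × |B| = 7 × 3 = 21

21


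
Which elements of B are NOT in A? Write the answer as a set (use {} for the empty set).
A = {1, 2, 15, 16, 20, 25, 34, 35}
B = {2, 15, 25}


Set A = {1, 2, 15, 16, 20, 25, 34, 35}
Set B = {2, 15, 25}
Check each element of B against A:
2 ∈ A, 15 ∈ A, 25 ∈ A
Elements of B not in A: {}

{}


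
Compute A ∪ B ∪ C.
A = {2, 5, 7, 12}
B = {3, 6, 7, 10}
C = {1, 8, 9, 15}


Set A = {2, 5, 7, 12}
Set B = {3, 6, 7, 10}
Set C = {1, 8, 9, 15}
First, A ∪ B = {2, 3, 5, 6, 7, 10, 12}
Then, (A ∪ B) ∪ C = {1, 2, 3, 5, 6, 7, 8, 9, 10, 12, 15}

{1, 2, 3, 5, 6, 7, 8, 9, 10, 12, 15}


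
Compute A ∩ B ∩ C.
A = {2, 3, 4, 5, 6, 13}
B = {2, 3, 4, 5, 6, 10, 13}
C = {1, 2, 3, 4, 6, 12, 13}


Set A = {2, 3, 4, 5, 6, 13}
Set B = {2, 3, 4, 5, 6, 10, 13}
Set C = {1, 2, 3, 4, 6, 12, 13}
First, A ∩ B = {2, 3, 4, 5, 6, 13}
Then, (A ∩ B) ∩ C = {2, 3, 4, 6, 13}

{2, 3, 4, 6, 13}


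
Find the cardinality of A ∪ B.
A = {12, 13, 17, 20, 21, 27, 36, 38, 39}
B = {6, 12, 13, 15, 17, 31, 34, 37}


Set A = {12, 13, 17, 20, 21, 27, 36, 38, 39}, |A| = 9
Set B = {6, 12, 13, 15, 17, 31, 34, 37}, |B| = 8
A ∩ B = {12, 13, 17}, |A ∩ B| = 3
|A ∪ B| = |A| + |B| - |A ∩ B| = 9 + 8 - 3 = 14

14


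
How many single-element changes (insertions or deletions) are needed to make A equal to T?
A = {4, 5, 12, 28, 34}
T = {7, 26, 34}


Set A = {4, 5, 12, 28, 34}
Set T = {7, 26, 34}
Elements to remove from A (in A, not in T): {4, 5, 12, 28} → 4 removals
Elements to add to A (in T, not in A): {7, 26} → 2 additions
Total edits = 4 + 2 = 6

6


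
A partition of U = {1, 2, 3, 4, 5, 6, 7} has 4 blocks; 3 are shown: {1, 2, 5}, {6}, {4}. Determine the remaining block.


U = {1, 2, 3, 4, 5, 6, 7}
Shown blocks: {1, 2, 5}, {6}, {4}
A partition's blocks are pairwise disjoint and cover U, so the missing block = U \ (union of shown blocks).
Union of shown blocks: {1, 2, 4, 5, 6}
Missing block = U \ (union) = {3, 7}

{3, 7}


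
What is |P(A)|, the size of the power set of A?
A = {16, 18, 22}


Set A = {16, 18, 22}
|A| = 3
The power set P(A) contains all subsets of A.
|P(A)| = 2^|A| = 2^3 = 8

8


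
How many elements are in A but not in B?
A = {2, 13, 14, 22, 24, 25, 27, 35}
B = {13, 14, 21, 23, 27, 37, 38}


Set A = {2, 13, 14, 22, 24, 25, 27, 35}
Set B = {13, 14, 21, 23, 27, 37, 38}
A \ B = {2, 22, 24, 25, 35}
|A \ B| = 5

5


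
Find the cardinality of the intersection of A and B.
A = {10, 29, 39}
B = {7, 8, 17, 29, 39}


Set A = {10, 29, 39}
Set B = {7, 8, 17, 29, 39}
A ∩ B = {29, 39}
|A ∩ B| = 2

2


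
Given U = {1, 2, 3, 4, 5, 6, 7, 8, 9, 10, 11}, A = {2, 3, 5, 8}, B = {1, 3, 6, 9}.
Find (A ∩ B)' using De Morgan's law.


U = {1, 2, 3, 4, 5, 6, 7, 8, 9, 10, 11}
A = {2, 3, 5, 8}, B = {1, 3, 6, 9}
A ∩ B = {3}
(A ∩ B)' = U \ (A ∩ B) = {1, 2, 4, 5, 6, 7, 8, 9, 10, 11}
Verification via A' ∪ B': A' = {1, 4, 6, 7, 9, 10, 11}, B' = {2, 4, 5, 7, 8, 10, 11}
A' ∪ B' = {1, 2, 4, 5, 6, 7, 8, 9, 10, 11} ✓

{1, 2, 4, 5, 6, 7, 8, 9, 10, 11}


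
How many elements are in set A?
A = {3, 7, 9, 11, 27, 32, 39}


Set A = {3, 7, 9, 11, 27, 32, 39}
Listing elements: 3, 7, 9, 11, 27, 32, 39
Counting: 7 elements
|A| = 7

7


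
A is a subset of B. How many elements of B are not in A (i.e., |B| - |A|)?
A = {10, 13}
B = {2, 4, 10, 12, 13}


Set A = {10, 13}, |A| = 2
Set B = {2, 4, 10, 12, 13}, |B| = 5
Since A ⊆ B: B \ A = {2, 4, 12}
|B| - |A| = 5 - 2 = 3

3


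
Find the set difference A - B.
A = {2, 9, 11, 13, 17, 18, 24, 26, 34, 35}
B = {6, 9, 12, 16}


Set A = {2, 9, 11, 13, 17, 18, 24, 26, 34, 35}
Set B = {6, 9, 12, 16}
A \ B includes elements in A that are not in B.
Check each element of A:
2 (not in B, keep), 9 (in B, remove), 11 (not in B, keep), 13 (not in B, keep), 17 (not in B, keep), 18 (not in B, keep), 24 (not in B, keep), 26 (not in B, keep), 34 (not in B, keep), 35 (not in B, keep)
A \ B = {2, 11, 13, 17, 18, 24, 26, 34, 35}

{2, 11, 13, 17, 18, 24, 26, 34, 35}


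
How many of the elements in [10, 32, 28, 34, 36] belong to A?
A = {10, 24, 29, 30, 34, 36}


Set A = {10, 24, 29, 30, 34, 36}
Candidates: [10, 32, 28, 34, 36]
Check each candidate:
10 ∈ A, 32 ∉ A, 28 ∉ A, 34 ∈ A, 36 ∈ A
Count of candidates in A: 3

3


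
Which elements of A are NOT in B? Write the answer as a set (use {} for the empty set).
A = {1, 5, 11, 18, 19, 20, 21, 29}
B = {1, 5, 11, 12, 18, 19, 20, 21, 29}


Set A = {1, 5, 11, 18, 19, 20, 21, 29}
Set B = {1, 5, 11, 12, 18, 19, 20, 21, 29}
Check each element of A against B:
1 ∈ B, 5 ∈ B, 11 ∈ B, 18 ∈ B, 19 ∈ B, 20 ∈ B, 21 ∈ B, 29 ∈ B
Elements of A not in B: {}

{}


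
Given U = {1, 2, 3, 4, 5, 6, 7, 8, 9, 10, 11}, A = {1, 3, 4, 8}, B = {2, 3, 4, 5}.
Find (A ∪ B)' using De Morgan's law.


U = {1, 2, 3, 4, 5, 6, 7, 8, 9, 10, 11}
A = {1, 3, 4, 8}, B = {2, 3, 4, 5}
A ∪ B = {1, 2, 3, 4, 5, 8}
(A ∪ B)' = U \ (A ∪ B) = {6, 7, 9, 10, 11}
Verification via A' ∩ B': A' = {2, 5, 6, 7, 9, 10, 11}, B' = {1, 6, 7, 8, 9, 10, 11}
A' ∩ B' = {6, 7, 9, 10, 11} ✓

{6, 7, 9, 10, 11}


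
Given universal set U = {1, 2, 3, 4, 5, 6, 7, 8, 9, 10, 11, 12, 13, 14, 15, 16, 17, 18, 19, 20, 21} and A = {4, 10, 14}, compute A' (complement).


Universal set U = {1, 2, 3, 4, 5, 6, 7, 8, 9, 10, 11, 12, 13, 14, 15, 16, 17, 18, 19, 20, 21}
Set A = {4, 10, 14}
A' = U \ A = elements in U but not in A
Checking each element of U:
1 (not in A, include), 2 (not in A, include), 3 (not in A, include), 4 (in A, exclude), 5 (not in A, include), 6 (not in A, include), 7 (not in A, include), 8 (not in A, include), 9 (not in A, include), 10 (in A, exclude), 11 (not in A, include), 12 (not in A, include), 13 (not in A, include), 14 (in A, exclude), 15 (not in A, include), 16 (not in A, include), 17 (not in A, include), 18 (not in A, include), 19 (not in A, include), 20 (not in A, include), 21 (not in A, include)
A' = {1, 2, 3, 5, 6, 7, 8, 9, 11, 12, 13, 15, 16, 17, 18, 19, 20, 21}

{1, 2, 3, 5, 6, 7, 8, 9, 11, 12, 13, 15, 16, 17, 18, 19, 20, 21}


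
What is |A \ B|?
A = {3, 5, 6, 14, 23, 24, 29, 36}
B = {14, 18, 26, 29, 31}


Set A = {3, 5, 6, 14, 23, 24, 29, 36}
Set B = {14, 18, 26, 29, 31}
A \ B = {3, 5, 6, 23, 24, 36}
|A \ B| = 6

6


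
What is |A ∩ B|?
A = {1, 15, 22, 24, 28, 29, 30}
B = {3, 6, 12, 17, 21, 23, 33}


Set A = {1, 15, 22, 24, 28, 29, 30}
Set B = {3, 6, 12, 17, 21, 23, 33}
A ∩ B = {}
|A ∩ B| = 0

0


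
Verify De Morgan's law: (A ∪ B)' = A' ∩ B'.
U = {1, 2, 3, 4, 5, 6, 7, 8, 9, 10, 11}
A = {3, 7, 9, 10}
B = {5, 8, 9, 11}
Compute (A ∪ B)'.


U = {1, 2, 3, 4, 5, 6, 7, 8, 9, 10, 11}
A = {3, 7, 9, 10}, B = {5, 8, 9, 11}
A ∪ B = {3, 5, 7, 8, 9, 10, 11}
(A ∪ B)' = U \ (A ∪ B) = {1, 2, 4, 6}
Verification via A' ∩ B': A' = {1, 2, 4, 5, 6, 8, 11}, B' = {1, 2, 3, 4, 6, 7, 10}
A' ∩ B' = {1, 2, 4, 6} ✓

{1, 2, 4, 6}


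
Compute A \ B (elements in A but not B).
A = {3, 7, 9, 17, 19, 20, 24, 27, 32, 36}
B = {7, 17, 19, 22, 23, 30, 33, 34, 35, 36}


Set A = {3, 7, 9, 17, 19, 20, 24, 27, 32, 36}
Set B = {7, 17, 19, 22, 23, 30, 33, 34, 35, 36}
A \ B includes elements in A that are not in B.
Check each element of A:
3 (not in B, keep), 7 (in B, remove), 9 (not in B, keep), 17 (in B, remove), 19 (in B, remove), 20 (not in B, keep), 24 (not in B, keep), 27 (not in B, keep), 32 (not in B, keep), 36 (in B, remove)
A \ B = {3, 9, 20, 24, 27, 32}

{3, 9, 20, 24, 27, 32}


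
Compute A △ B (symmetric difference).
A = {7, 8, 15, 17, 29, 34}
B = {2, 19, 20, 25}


Set A = {7, 8, 15, 17, 29, 34}
Set B = {2, 19, 20, 25}
A △ B = (A \ B) ∪ (B \ A)
Elements in A but not B: {7, 8, 15, 17, 29, 34}
Elements in B but not A: {2, 19, 20, 25}
A △ B = {2, 7, 8, 15, 17, 19, 20, 25, 29, 34}

{2, 7, 8, 15, 17, 19, 20, 25, 29, 34}


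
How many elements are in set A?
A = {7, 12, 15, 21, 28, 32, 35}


Set A = {7, 12, 15, 21, 28, 32, 35}
Listing elements: 7, 12, 15, 21, 28, 32, 35
Counting: 7 elements
|A| = 7

7


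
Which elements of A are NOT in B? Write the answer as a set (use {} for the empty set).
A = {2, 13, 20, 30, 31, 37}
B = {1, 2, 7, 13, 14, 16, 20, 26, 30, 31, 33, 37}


Set A = {2, 13, 20, 30, 31, 37}
Set B = {1, 2, 7, 13, 14, 16, 20, 26, 30, 31, 33, 37}
Check each element of A against B:
2 ∈ B, 13 ∈ B, 20 ∈ B, 30 ∈ B, 31 ∈ B, 37 ∈ B
Elements of A not in B: {}

{}


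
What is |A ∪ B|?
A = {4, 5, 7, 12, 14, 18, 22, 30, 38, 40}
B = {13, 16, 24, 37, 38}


Set A = {4, 5, 7, 12, 14, 18, 22, 30, 38, 40}, |A| = 10
Set B = {13, 16, 24, 37, 38}, |B| = 5
A ∩ B = {38}, |A ∩ B| = 1
|A ∪ B| = |A| + |B| - |A ∩ B| = 10 + 5 - 1 = 14

14


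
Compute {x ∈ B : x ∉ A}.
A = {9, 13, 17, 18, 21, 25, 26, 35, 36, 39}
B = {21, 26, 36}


Set A = {9, 13, 17, 18, 21, 25, 26, 35, 36, 39}
Set B = {21, 26, 36}
Check each element of B against A:
21 ∈ A, 26 ∈ A, 36 ∈ A
Elements of B not in A: {}

{}


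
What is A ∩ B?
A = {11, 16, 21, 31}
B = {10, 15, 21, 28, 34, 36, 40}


Set A = {11, 16, 21, 31}
Set B = {10, 15, 21, 28, 34, 36, 40}
A ∩ B includes only elements in both sets.
Check each element of A against B:
11 ✗, 16 ✗, 21 ✓, 31 ✗
A ∩ B = {21}

{21}


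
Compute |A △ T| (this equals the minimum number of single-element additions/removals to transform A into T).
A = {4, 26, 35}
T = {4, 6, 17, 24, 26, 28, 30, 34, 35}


Set A = {4, 26, 35}
Set T = {4, 6, 17, 24, 26, 28, 30, 34, 35}
Elements to remove from A (in A, not in T): {} → 0 removals
Elements to add to A (in T, not in A): {6, 17, 24, 28, 30, 34} → 6 additions
Total edits = 0 + 6 = 6

6


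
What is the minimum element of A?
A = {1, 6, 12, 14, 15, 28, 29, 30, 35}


Set A = {1, 6, 12, 14, 15, 28, 29, 30, 35}
Elements in ascending order: 1, 6, 12, 14, 15, 28, 29, 30, 35
The smallest element is 1.

1


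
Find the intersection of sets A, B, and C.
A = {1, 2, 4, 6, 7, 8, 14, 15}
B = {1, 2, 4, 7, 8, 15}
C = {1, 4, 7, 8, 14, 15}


Set A = {1, 2, 4, 6, 7, 8, 14, 15}
Set B = {1, 2, 4, 7, 8, 15}
Set C = {1, 4, 7, 8, 14, 15}
First, A ∩ B = {1, 2, 4, 7, 8, 15}
Then, (A ∩ B) ∩ C = {1, 4, 7, 8, 15}

{1, 4, 7, 8, 15}


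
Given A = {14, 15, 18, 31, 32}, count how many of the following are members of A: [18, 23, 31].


Set A = {14, 15, 18, 31, 32}
Candidates: [18, 23, 31]
Check each candidate:
18 ∈ A, 23 ∉ A, 31 ∈ A
Count of candidates in A: 2

2


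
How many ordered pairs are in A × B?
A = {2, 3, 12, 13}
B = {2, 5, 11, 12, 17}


Set A = {2, 3, 12, 13} has 4 elements.
Set B = {2, 5, 11, 12, 17} has 5 elements.
|A × B| = |A| × |B| = 4 × 5 = 20

20


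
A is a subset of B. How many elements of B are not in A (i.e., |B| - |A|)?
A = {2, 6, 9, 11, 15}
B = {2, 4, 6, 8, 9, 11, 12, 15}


Set A = {2, 6, 9, 11, 15}, |A| = 5
Set B = {2, 4, 6, 8, 9, 11, 12, 15}, |B| = 8
Since A ⊆ B: B \ A = {4, 8, 12}
|B| - |A| = 8 - 5 = 3

3


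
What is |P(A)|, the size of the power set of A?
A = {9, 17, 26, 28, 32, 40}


Set A = {9, 17, 26, 28, 32, 40}
|A| = 6
The power set P(A) contains all subsets of A.
|P(A)| = 2^|A| = 2^6 = 64

64


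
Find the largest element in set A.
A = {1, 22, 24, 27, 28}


Set A = {1, 22, 24, 27, 28}
Elements in ascending order: 1, 22, 24, 27, 28
The largest element is 28.

28


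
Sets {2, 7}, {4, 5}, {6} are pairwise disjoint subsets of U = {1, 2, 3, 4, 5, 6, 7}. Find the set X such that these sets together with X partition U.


U = {1, 2, 3, 4, 5, 6, 7}
Shown blocks: {2, 7}, {4, 5}, {6}
A partition's blocks are pairwise disjoint and cover U, so the missing block = U \ (union of shown blocks).
Union of shown blocks: {2, 4, 5, 6, 7}
Missing block = U \ (union) = {1, 3}

{1, 3}


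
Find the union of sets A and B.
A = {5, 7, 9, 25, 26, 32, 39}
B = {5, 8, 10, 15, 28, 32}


Set A = {5, 7, 9, 25, 26, 32, 39}
Set B = {5, 8, 10, 15, 28, 32}
A ∪ B includes all elements in either set.
Elements from A: {5, 7, 9, 25, 26, 32, 39}
Elements from B not already included: {8, 10, 15, 28}
A ∪ B = {5, 7, 8, 9, 10, 15, 25, 26, 28, 32, 39}

{5, 7, 8, 9, 10, 15, 25, 26, 28, 32, 39}


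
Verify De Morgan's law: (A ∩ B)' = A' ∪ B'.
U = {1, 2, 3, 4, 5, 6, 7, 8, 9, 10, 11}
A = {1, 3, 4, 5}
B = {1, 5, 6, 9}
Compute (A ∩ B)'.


U = {1, 2, 3, 4, 5, 6, 7, 8, 9, 10, 11}
A = {1, 3, 4, 5}, B = {1, 5, 6, 9}
A ∩ B = {1, 5}
(A ∩ B)' = U \ (A ∩ B) = {2, 3, 4, 6, 7, 8, 9, 10, 11}
Verification via A' ∪ B': A' = {2, 6, 7, 8, 9, 10, 11}, B' = {2, 3, 4, 7, 8, 10, 11}
A' ∪ B' = {2, 3, 4, 6, 7, 8, 9, 10, 11} ✓

{2, 3, 4, 6, 7, 8, 9, 10, 11}


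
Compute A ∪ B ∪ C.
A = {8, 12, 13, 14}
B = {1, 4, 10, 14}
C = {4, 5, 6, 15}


Set A = {8, 12, 13, 14}
Set B = {1, 4, 10, 14}
Set C = {4, 5, 6, 15}
First, A ∪ B = {1, 4, 8, 10, 12, 13, 14}
Then, (A ∪ B) ∪ C = {1, 4, 5, 6, 8, 10, 12, 13, 14, 15}

{1, 4, 5, 6, 8, 10, 12, 13, 14, 15}


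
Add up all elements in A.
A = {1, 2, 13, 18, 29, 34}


Set A = {1, 2, 13, 18, 29, 34}
Sum = 1 + 2 + 13 + 18 + 29 + 34 = 97

97


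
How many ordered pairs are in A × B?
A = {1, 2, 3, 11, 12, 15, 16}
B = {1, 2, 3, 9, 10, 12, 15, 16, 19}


Set A = {1, 2, 3, 11, 12, 15, 16} has 7 elements.
Set B = {1, 2, 3, 9, 10, 12, 15, 16, 19} has 9 elements.
|A × B| = |A| × |B| = 7 × 9 = 63

63


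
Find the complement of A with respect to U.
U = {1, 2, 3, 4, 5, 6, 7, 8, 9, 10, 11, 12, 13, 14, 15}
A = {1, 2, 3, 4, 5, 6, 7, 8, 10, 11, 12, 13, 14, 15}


Universal set U = {1, 2, 3, 4, 5, 6, 7, 8, 9, 10, 11, 12, 13, 14, 15}
Set A = {1, 2, 3, 4, 5, 6, 7, 8, 10, 11, 12, 13, 14, 15}
A' = U \ A = elements in U but not in A
Checking each element of U:
1 (in A, exclude), 2 (in A, exclude), 3 (in A, exclude), 4 (in A, exclude), 5 (in A, exclude), 6 (in A, exclude), 7 (in A, exclude), 8 (in A, exclude), 9 (not in A, include), 10 (in A, exclude), 11 (in A, exclude), 12 (in A, exclude), 13 (in A, exclude), 14 (in A, exclude), 15 (in A, exclude)
A' = {9}

{9}


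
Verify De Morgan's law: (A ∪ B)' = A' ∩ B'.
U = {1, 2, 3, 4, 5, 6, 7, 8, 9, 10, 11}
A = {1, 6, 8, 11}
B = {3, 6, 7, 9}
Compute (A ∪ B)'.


U = {1, 2, 3, 4, 5, 6, 7, 8, 9, 10, 11}
A = {1, 6, 8, 11}, B = {3, 6, 7, 9}
A ∪ B = {1, 3, 6, 7, 8, 9, 11}
(A ∪ B)' = U \ (A ∪ B) = {2, 4, 5, 10}
Verification via A' ∩ B': A' = {2, 3, 4, 5, 7, 9, 10}, B' = {1, 2, 4, 5, 8, 10, 11}
A' ∩ B' = {2, 4, 5, 10} ✓

{2, 4, 5, 10}


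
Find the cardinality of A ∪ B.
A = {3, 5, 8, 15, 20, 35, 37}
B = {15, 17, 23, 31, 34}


Set A = {3, 5, 8, 15, 20, 35, 37}, |A| = 7
Set B = {15, 17, 23, 31, 34}, |B| = 5
A ∩ B = {15}, |A ∩ B| = 1
|A ∪ B| = |A| + |B| - |A ∩ B| = 7 + 5 - 1 = 11

11


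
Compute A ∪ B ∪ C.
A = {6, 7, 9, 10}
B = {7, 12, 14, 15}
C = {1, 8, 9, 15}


Set A = {6, 7, 9, 10}
Set B = {7, 12, 14, 15}
Set C = {1, 8, 9, 15}
First, A ∪ B = {6, 7, 9, 10, 12, 14, 15}
Then, (A ∪ B) ∪ C = {1, 6, 7, 8, 9, 10, 12, 14, 15}

{1, 6, 7, 8, 9, 10, 12, 14, 15}


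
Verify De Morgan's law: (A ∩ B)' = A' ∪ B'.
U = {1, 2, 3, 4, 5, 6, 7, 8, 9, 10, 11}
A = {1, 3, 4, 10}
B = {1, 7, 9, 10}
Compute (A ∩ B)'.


U = {1, 2, 3, 4, 5, 6, 7, 8, 9, 10, 11}
A = {1, 3, 4, 10}, B = {1, 7, 9, 10}
A ∩ B = {1, 10}
(A ∩ B)' = U \ (A ∩ B) = {2, 3, 4, 5, 6, 7, 8, 9, 11}
Verification via A' ∪ B': A' = {2, 5, 6, 7, 8, 9, 11}, B' = {2, 3, 4, 5, 6, 8, 11}
A' ∪ B' = {2, 3, 4, 5, 6, 7, 8, 9, 11} ✓

{2, 3, 4, 5, 6, 7, 8, 9, 11}


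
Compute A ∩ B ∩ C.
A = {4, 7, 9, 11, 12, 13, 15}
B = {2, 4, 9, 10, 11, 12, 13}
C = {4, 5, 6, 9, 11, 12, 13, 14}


Set A = {4, 7, 9, 11, 12, 13, 15}
Set B = {2, 4, 9, 10, 11, 12, 13}
Set C = {4, 5, 6, 9, 11, 12, 13, 14}
First, A ∩ B = {4, 9, 11, 12, 13}
Then, (A ∩ B) ∩ C = {4, 9, 11, 12, 13}

{4, 9, 11, 12, 13}


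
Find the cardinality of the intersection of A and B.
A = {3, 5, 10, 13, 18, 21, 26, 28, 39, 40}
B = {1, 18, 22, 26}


Set A = {3, 5, 10, 13, 18, 21, 26, 28, 39, 40}
Set B = {1, 18, 22, 26}
A ∩ B = {18, 26}
|A ∩ B| = 2

2


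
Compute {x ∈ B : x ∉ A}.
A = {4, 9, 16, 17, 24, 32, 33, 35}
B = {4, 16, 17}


Set A = {4, 9, 16, 17, 24, 32, 33, 35}
Set B = {4, 16, 17}
Check each element of B against A:
4 ∈ A, 16 ∈ A, 17 ∈ A
Elements of B not in A: {}

{}


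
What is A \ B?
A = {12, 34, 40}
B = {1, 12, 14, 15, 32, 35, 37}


Set A = {12, 34, 40}
Set B = {1, 12, 14, 15, 32, 35, 37}
A \ B includes elements in A that are not in B.
Check each element of A:
12 (in B, remove), 34 (not in B, keep), 40 (not in B, keep)
A \ B = {34, 40}

{34, 40}


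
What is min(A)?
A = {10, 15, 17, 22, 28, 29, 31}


Set A = {10, 15, 17, 22, 28, 29, 31}
Elements in ascending order: 10, 15, 17, 22, 28, 29, 31
The smallest element is 10.

10


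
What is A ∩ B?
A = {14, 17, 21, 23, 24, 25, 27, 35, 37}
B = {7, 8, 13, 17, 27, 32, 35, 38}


Set A = {14, 17, 21, 23, 24, 25, 27, 35, 37}
Set B = {7, 8, 13, 17, 27, 32, 35, 38}
A ∩ B includes only elements in both sets.
Check each element of A against B:
14 ✗, 17 ✓, 21 ✗, 23 ✗, 24 ✗, 25 ✗, 27 ✓, 35 ✓, 37 ✗
A ∩ B = {17, 27, 35}

{17, 27, 35}


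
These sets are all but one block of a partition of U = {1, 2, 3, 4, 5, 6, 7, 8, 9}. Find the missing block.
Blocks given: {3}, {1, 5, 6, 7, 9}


U = {1, 2, 3, 4, 5, 6, 7, 8, 9}
Shown blocks: {3}, {1, 5, 6, 7, 9}
A partition's blocks are pairwise disjoint and cover U, so the missing block = U \ (union of shown blocks).
Union of shown blocks: {1, 3, 5, 6, 7, 9}
Missing block = U \ (union) = {2, 4, 8}

{2, 4, 8}


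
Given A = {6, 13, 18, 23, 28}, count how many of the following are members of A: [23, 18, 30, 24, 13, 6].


Set A = {6, 13, 18, 23, 28}
Candidates: [23, 18, 30, 24, 13, 6]
Check each candidate:
23 ∈ A, 18 ∈ A, 30 ∉ A, 24 ∉ A, 13 ∈ A, 6 ∈ A
Count of candidates in A: 4

4


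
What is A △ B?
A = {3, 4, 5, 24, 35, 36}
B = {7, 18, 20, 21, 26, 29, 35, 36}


Set A = {3, 4, 5, 24, 35, 36}
Set B = {7, 18, 20, 21, 26, 29, 35, 36}
A △ B = (A \ B) ∪ (B \ A)
Elements in A but not B: {3, 4, 5, 24}
Elements in B but not A: {7, 18, 20, 21, 26, 29}
A △ B = {3, 4, 5, 7, 18, 20, 21, 24, 26, 29}

{3, 4, 5, 7, 18, 20, 21, 24, 26, 29}


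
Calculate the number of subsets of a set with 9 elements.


The set has 9 elements.
The power set contains all possible subsets.
|P(A)| = 2^|A| = 2^9 = 512

512


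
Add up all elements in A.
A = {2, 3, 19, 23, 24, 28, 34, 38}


Set A = {2, 3, 19, 23, 24, 28, 34, 38}
Sum = 2 + 3 + 19 + 23 + 24 + 28 + 34 + 38 = 171

171


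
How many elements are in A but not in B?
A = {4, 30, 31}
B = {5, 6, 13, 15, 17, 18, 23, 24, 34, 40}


Set A = {4, 30, 31}
Set B = {5, 6, 13, 15, 17, 18, 23, 24, 34, 40}
A \ B = {4, 30, 31}
|A \ B| = 3

3


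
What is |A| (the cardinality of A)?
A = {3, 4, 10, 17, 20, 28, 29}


Set A = {3, 4, 10, 17, 20, 28, 29}
Listing elements: 3, 4, 10, 17, 20, 28, 29
Counting: 7 elements
|A| = 7

7


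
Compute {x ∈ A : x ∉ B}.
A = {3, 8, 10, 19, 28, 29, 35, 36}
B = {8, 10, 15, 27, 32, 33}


Set A = {3, 8, 10, 19, 28, 29, 35, 36}
Set B = {8, 10, 15, 27, 32, 33}
Check each element of A against B:
3 ∉ B (include), 8 ∈ B, 10 ∈ B, 19 ∉ B (include), 28 ∉ B (include), 29 ∉ B (include), 35 ∉ B (include), 36 ∉ B (include)
Elements of A not in B: {3, 19, 28, 29, 35, 36}

{3, 19, 28, 29, 35, 36}


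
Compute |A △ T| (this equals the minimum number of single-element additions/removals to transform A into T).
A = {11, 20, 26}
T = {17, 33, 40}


Set A = {11, 20, 26}
Set T = {17, 33, 40}
Elements to remove from A (in A, not in T): {11, 20, 26} → 3 removals
Elements to add to A (in T, not in A): {17, 33, 40} → 3 additions
Total edits = 3 + 3 = 6

6


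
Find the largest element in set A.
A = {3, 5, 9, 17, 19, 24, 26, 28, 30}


Set A = {3, 5, 9, 17, 19, 24, 26, 28, 30}
Elements in ascending order: 3, 5, 9, 17, 19, 24, 26, 28, 30
The largest element is 30.

30


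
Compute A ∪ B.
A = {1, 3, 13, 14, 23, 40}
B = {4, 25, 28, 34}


Set A = {1, 3, 13, 14, 23, 40}
Set B = {4, 25, 28, 34}
A ∪ B includes all elements in either set.
Elements from A: {1, 3, 13, 14, 23, 40}
Elements from B not already included: {4, 25, 28, 34}
A ∪ B = {1, 3, 4, 13, 14, 23, 25, 28, 34, 40}

{1, 3, 4, 13, 14, 23, 25, 28, 34, 40}


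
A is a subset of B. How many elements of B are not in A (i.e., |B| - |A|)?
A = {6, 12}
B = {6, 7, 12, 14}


Set A = {6, 12}, |A| = 2
Set B = {6, 7, 12, 14}, |B| = 4
Since A ⊆ B: B \ A = {7, 14}
|B| - |A| = 4 - 2 = 2

2


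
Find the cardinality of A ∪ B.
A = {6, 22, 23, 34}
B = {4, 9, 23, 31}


Set A = {6, 22, 23, 34}, |A| = 4
Set B = {4, 9, 23, 31}, |B| = 4
A ∩ B = {23}, |A ∩ B| = 1
|A ∪ B| = |A| + |B| - |A ∩ B| = 4 + 4 - 1 = 7

7


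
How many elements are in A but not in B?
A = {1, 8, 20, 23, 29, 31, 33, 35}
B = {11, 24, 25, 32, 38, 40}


Set A = {1, 8, 20, 23, 29, 31, 33, 35}
Set B = {11, 24, 25, 32, 38, 40}
A \ B = {1, 8, 20, 23, 29, 31, 33, 35}
|A \ B| = 8

8


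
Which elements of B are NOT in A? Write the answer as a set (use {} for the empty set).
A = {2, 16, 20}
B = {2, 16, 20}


Set A = {2, 16, 20}
Set B = {2, 16, 20}
Check each element of B against A:
2 ∈ A, 16 ∈ A, 20 ∈ A
Elements of B not in A: {}

{}


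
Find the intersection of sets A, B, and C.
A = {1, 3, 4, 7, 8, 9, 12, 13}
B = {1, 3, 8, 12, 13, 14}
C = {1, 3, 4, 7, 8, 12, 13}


Set A = {1, 3, 4, 7, 8, 9, 12, 13}
Set B = {1, 3, 8, 12, 13, 14}
Set C = {1, 3, 4, 7, 8, 12, 13}
First, A ∩ B = {1, 3, 8, 12, 13}
Then, (A ∩ B) ∩ C = {1, 3, 8, 12, 13}

{1, 3, 8, 12, 13}


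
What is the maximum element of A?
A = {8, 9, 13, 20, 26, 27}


Set A = {8, 9, 13, 20, 26, 27}
Elements in ascending order: 8, 9, 13, 20, 26, 27
The largest element is 27.

27


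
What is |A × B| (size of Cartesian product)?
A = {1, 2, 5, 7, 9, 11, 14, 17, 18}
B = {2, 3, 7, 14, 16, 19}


Set A = {1, 2, 5, 7, 9, 11, 14, 17, 18} has 9 elements.
Set B = {2, 3, 7, 14, 16, 19} has 6 elements.
|A × B| = |A| × |B| = 9 × 6 = 54

54


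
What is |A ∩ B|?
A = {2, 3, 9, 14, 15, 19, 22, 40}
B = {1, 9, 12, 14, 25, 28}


Set A = {2, 3, 9, 14, 15, 19, 22, 40}
Set B = {1, 9, 12, 14, 25, 28}
A ∩ B = {9, 14}
|A ∩ B| = 2

2


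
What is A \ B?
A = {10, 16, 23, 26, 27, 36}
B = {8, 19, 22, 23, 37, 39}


Set A = {10, 16, 23, 26, 27, 36}
Set B = {8, 19, 22, 23, 37, 39}
A \ B includes elements in A that are not in B.
Check each element of A:
10 (not in B, keep), 16 (not in B, keep), 23 (in B, remove), 26 (not in B, keep), 27 (not in B, keep), 36 (not in B, keep)
A \ B = {10, 16, 26, 27, 36}

{10, 16, 26, 27, 36}
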